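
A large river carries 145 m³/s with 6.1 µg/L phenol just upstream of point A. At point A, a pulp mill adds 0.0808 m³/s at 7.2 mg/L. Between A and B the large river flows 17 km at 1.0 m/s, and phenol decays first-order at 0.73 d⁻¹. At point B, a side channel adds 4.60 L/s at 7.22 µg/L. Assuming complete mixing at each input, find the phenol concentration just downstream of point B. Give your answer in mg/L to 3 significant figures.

0.00875 mg/L

6.1 µg/L = 0.0061 mg/L.
After input A: C = (145·0.0061 + 0.0808·7.2) / 145.1 = 0.01011 mg/L.
Over the 17 km reach to input B (t = 1.7e+04 s = 0.1968 d), decay gives C = 0.01011·exp(−0.73·0.1968) = 0.008754 mg/L.
4.60 L/s = 0.0046 m³/s.
7.22 µg/L = 0.00722 mg/L.
After input B: C = (145.1·0.008754 + 0.0046·0.00722) / 145.1 = 0.008754 mg/L.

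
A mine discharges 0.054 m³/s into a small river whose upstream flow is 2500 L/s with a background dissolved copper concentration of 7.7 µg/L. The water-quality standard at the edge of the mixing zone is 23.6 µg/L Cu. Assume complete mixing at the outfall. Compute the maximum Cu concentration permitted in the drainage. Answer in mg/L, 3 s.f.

0.760 mg/L

2500 L/s = 2.5 m³/s.
7.7 µg/L = 0.0077 mg/L.
23.6 µg/L = 0.0236 mg/L.
Mass balance: 0.0236·2.554 = 0.054·Cₑ + 2.5·0.0077.
Cₑ = (0.06027 − 0.01925) / 0.054 = 0.7597 mg/L.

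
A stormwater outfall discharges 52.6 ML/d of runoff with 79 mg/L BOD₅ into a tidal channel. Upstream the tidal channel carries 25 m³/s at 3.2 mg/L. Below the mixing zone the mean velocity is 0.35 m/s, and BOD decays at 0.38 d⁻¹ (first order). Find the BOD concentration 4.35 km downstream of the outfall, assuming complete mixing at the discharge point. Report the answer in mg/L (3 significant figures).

4.74 mg/L

52.6 ML/d = 0.6088 m³/s.
After complete mixing, C₀ = (0.6088·79 + 25·3.2) / 25.61 = 5.002 mg/L.
Travel time t = 4350 m / 0.35 m/s = 1.243e+04 s = 0.1438 d.
C = 5.002·exp(−0.38·0.1438) = 5.002·0.9468 = 4.736 mg/L.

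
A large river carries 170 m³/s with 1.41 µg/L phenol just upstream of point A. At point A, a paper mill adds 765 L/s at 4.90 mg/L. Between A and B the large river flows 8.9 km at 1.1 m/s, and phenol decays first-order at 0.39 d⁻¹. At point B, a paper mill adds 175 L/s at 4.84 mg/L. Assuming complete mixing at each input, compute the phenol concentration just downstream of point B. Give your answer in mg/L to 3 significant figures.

0.0274 mg/L

1.41 µg/L = 0.00141 mg/L.
765 L/s = 0.765 m³/s.
After input A: C = (170·0.00141 + 0.765·4.9) / 170.8 = 0.02335 mg/L.
Over the 8.9 km reach to input B (t = 8091 s = 0.09364 d), decay gives C = 0.02335·exp(−0.39·0.09364) = 0.02252 mg/L.
175 L/s = 0.175 m³/s.
After input B: C = (170.8·0.02252 + 0.175·4.84) / 170.9 = 0.02745 mg/L.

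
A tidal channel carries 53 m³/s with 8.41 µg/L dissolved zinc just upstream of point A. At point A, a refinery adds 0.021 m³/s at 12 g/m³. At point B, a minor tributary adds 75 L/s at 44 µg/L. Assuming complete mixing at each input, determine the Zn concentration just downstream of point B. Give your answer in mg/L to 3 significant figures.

0.0132 mg/L

8.41 µg/L = 0.00841 mg/L.
After input A: C = (53·0.00841 + 0.021·12) / 53.02 = 0.01316 mg/L.
75 L/s = 0.075 m³/s.
44 µg/L = 0.044 mg/L.
After input B: C = (53.02·0.01316 + 0.075·0.044) / 53.1 = 0.0132 mg/L.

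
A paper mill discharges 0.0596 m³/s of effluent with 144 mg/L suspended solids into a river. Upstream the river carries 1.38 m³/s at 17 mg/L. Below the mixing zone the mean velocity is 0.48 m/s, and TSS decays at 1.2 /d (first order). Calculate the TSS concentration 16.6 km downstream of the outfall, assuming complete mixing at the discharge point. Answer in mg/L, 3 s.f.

After complete mixing, C₀ = (0.0596·144 + 1.38·17) / 1.44 = 22.26 mg/L.
Travel time t = 1.66e+04 m / 0.48 m/s = 3.458e+04 s = 0.4003 d.
C = 22.26·exp(−1.2·0.4003) = 22.26·0.6186 = 13.77 mg/L.

13.8 mg/L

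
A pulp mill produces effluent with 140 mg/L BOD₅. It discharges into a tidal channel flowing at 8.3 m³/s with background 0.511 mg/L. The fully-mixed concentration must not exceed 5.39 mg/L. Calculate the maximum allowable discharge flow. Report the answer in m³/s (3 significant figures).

0.301 m³/s

Mass balance at complete mixing: C_std·(Q_w + Q_r) = Q_w·C_e + Q_r·C_b.
Rearranging, Q_w = Q_r·(C_std − C_b)/(C_e − C_std) = 8.3·(5.39 − 0.511) / (140 − 5.39) = 0.3008 m³/s.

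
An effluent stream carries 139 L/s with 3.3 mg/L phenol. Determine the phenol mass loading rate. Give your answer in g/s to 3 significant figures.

139 L/s = 0.139 m³/s.
Mass flux = Q·C = 0.139 m³/s × 3.3 g/m³ = 0.4587 g/s.

0.459 g/s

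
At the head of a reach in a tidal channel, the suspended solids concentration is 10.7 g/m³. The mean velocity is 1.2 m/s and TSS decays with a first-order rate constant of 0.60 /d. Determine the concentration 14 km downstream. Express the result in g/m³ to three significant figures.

9.87 g/m³

Travel time t = 14 km / 1.2 m/s = 1.4e+04/1.2 = 1.167e+04 s = 0.135 d.
First-order decay: C = 10.7·exp(−0.60·0.135) = 10.7·0.9222 = 9.867 g/m³.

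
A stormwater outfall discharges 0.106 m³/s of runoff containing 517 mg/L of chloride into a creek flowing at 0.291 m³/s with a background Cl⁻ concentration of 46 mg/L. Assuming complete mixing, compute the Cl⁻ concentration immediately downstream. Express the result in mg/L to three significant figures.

172 mg/L

Flow-weighted mixing gives C = (0.106·517 + 0.291·46) / (0.106 + 0.291) = 68.19/0.397 = 171.8 mg/L.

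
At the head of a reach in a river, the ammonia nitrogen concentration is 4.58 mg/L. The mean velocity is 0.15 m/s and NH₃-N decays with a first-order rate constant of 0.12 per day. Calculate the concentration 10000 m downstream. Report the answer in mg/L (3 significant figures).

4.17 mg/L

Travel time t = 10000 m / 0.15 m/s = 1e+04/0.15 = 6.667e+04 s = 0.7716 d.
First-order decay: C = 4.58·exp(−0.12·0.7716) = 4.58·0.9116 = 4.175 mg/L.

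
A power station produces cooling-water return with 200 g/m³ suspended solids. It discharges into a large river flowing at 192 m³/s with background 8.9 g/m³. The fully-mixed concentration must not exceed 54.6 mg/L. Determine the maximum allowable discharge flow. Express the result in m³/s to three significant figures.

60.3 m³/s

Mass balance at complete mixing: C_std·(Q_w + Q_r) = Q_w·C_e + Q_r·C_b.
Rearranging, Q_w = Q_r·(C_std − C_b)/(C_e − C_std) = 192·(54.6 − 8.9) / (200 − 54.6) = 60.35 m³/s.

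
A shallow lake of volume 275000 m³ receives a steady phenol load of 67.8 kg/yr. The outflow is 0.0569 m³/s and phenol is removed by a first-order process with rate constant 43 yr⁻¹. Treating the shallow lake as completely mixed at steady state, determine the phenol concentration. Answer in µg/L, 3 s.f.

Outflow Q = 0.0569 m³/s × 3.156e+07 s/yr = 1.796e+06 m³/yr.
Steady-state CSTR mass balance: W = Q·C + k·V·C, so C = W/(Q + kV).
Q + kV = 1.796e+06 + 43·275000 = 1.362e+07 m³/yr.
C = 67.8/1.362e+07 = 4.978e-06 kg/m³ = 0.004978 mg/L = 4.978 µg/L.

4.98 µg/L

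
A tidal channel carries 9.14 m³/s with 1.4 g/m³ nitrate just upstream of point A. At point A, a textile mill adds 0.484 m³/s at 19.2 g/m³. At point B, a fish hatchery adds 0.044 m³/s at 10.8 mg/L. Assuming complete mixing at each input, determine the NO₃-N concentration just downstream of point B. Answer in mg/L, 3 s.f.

2.33 mg/L

After input A: C = (9.14·1.4 + 0.484·19.2) / 9.624 = 2.295 mg/L.
After input B: C = (9.624·2.295 + 0.044·10.8) / 9.668 = 2.334 mg/L.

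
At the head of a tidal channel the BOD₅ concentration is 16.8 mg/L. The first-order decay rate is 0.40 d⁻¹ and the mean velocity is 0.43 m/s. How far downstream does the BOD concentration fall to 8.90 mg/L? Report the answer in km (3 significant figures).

From C = C₀·e^(−kt), t = ln(C₀/C)/k = ln(16.8/8.90)/0.40 = 0.6353/0.40 = 1.588 d.
Distance = v·t = 0.43 m/s × 1.372e+05 s = 5.901e+04 m = 59.01 km.

59.0 km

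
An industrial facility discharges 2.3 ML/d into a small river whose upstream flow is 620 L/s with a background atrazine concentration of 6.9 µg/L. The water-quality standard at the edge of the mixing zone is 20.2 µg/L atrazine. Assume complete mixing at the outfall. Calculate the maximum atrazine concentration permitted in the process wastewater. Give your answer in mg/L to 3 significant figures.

0.330 mg/L

2.3 ML/d = 0.02662 m³/s.
620 L/s = 0.62 m³/s.
6.9 µg/L = 0.0069 mg/L.
20.2 µg/L = 0.0202 mg/L.
Mass balance: 0.0202·0.6466 = 0.02662·Cₑ + 0.62·0.0069.
Cₑ = (0.01306 − 0.004278) / 0.02662 = 0.33 mg/L.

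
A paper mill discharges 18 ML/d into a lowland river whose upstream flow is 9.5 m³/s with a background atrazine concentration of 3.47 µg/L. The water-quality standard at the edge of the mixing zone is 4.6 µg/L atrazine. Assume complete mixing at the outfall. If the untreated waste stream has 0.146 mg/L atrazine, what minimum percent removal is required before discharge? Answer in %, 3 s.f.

61.6 %

18 ML/d = 0.2083 m³/s.
3.47 µg/L = 0.00347 mg/L.
4.6 µg/L = 0.0046 mg/L.
Mass balance: 0.0046·9.708 = 0.2083·Cₑ + 9.5·0.00347.
Cₑ = (0.04466 − 0.03297) / 0.2083 = 0.05613 mg/L.
Required removal = 1 − 0.05613/0.146 = 61.56 %.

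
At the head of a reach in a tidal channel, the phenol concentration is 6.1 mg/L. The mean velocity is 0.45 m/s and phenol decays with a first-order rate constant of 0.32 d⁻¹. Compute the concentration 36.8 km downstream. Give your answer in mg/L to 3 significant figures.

Travel time t = 36.8 km / 0.45 m/s = 3.68e+04/0.45 = 8.178e+04 s = 0.9465 d.
First-order decay: C = 6.1·exp(−0.32·0.9465) = 6.1·0.7387 = 4.506 mg/L.

4.51 mg/L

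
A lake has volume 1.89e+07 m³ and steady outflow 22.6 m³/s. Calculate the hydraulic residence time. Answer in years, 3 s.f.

0.0265 yr

Q = 22.6 m³/s × 3.156e+07 s/yr = 7.132e+08 m³/yr.
Hydraulic residence time τ = V/Q = 1.89e+07/7.132e+08 = 0.0265 yr.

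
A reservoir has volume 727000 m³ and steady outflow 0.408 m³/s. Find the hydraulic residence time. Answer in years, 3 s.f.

Q = 0.408 m³/s × 3.156e+07 s/yr = 1.288e+07 m³/yr.
Hydraulic residence time τ = V/Q = 727000/1.288e+07 = 0.05646 yr.

0.0565 yr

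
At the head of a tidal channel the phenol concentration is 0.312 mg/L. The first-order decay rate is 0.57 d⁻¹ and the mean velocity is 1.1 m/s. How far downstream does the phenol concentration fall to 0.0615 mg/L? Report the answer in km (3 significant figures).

271 km

From C = C₀·e^(−kt), t = ln(C₀/C)/k = ln(0.312/0.0615)/0.57 = 1.624/0.57 = 2.849 d.
Distance = v·t = 1.1 m/s × 2.462e+05 s = 2.708e+05 m = 270.8 km.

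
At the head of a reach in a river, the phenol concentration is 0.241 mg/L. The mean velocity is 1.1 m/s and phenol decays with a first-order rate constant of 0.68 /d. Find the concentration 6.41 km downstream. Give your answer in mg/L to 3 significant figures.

0.230 mg/L

Travel time t = 6.41 km / 1.1 m/s = 6410/1.1 = 5827 s = 0.06745 d.
First-order decay: C = 0.241·exp(−0.68·0.06745) = 0.241·0.9552 = 0.2302 mg/L.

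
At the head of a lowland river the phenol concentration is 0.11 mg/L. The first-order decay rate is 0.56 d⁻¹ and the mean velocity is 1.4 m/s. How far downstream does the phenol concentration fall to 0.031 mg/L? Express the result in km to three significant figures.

274 km

From C = C₀·e^(−kt), t = ln(C₀/C)/k = ln(0.11/0.031)/0.56 = 1.266/0.56 = 2.262 d.
Distance = v·t = 1.4 m/s × 1.954e+05 s = 2.736e+05 m = 273.6 km.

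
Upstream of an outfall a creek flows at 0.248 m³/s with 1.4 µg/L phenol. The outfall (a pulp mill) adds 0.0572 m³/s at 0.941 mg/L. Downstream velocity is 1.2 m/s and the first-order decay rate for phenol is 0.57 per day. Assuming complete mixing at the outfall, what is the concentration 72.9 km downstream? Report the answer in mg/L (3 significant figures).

0.119 mg/L

1.4 µg/L = 0.0014 mg/L.
After complete mixing, C₀ = (0.0572·0.941 + 0.248·0.0014) / 0.3052 = 0.1775 mg/L.
Travel time t = 7.29e+04 m / 1.2 m/s = 6.075e+04 s = 0.7031 d.
C = 0.1775·exp(−0.57·0.7031) = 0.1775·0.6698 = 0.1189 mg/L.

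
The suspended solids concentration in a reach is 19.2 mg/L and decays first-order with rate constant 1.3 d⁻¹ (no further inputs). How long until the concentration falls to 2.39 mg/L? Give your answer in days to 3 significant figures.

1.60 d

t = ln(C₀/C)/k = ln(19.2/2.39)/1.3 = 2.084/1.3 = 1.603 d.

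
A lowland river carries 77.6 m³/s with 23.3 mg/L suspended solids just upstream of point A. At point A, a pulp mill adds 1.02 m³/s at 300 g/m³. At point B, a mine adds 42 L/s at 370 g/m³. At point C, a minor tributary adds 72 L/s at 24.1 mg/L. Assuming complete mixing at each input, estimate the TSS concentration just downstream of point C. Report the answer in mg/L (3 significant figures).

After input A: C = (77.6·23.3 + 1.02·300) / 78.62 = 26.89 mg/L.
42 L/s = 0.042 m³/s.
After input B: C = (78.62·26.89 + 0.042·370) / 78.66 = 27.07 mg/L.
72 L/s = 0.072 m³/s.
After input C: C = (78.66·27.07 + 0.072·24.1) / 78.73 = 27.07 mg/L.

27.1 mg/L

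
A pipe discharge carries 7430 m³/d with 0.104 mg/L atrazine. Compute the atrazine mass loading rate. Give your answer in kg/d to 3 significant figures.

0.773 kg/d

7430 m³/d = 0.086 m³/s.
Mass flux = Q·C = 0.086 m³/s × 0.104 g/m³ = 0.008944 g/s.
= 0.008944 g/s × 86.4 = 0.7727 kg/d.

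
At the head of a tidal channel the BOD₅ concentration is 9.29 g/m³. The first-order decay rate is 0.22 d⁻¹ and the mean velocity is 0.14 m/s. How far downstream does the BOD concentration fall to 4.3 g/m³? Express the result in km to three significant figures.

42.4 km

From C = C₀·e^(−kt), t = ln(C₀/C)/k = ln(9.29/4.3)/0.22 = 0.7703/0.22 = 3.501 d.
Distance = v·t = 0.14 m/s × 3.025e+05 s = 4.235e+04 m = 42.35 km.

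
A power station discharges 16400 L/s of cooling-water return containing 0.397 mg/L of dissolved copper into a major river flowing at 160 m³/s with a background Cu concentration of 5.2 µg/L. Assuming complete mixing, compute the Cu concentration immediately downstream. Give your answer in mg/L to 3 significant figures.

0.0416 mg/L

16400 L/s = 16.4 m³/s.
5.2 µg/L = 0.0052 mg/L.
Flow-weighted mixing gives C = (16.4·0.397 + 160·0.0052) / (16.4 + 160) = 7.343/176.4 = 0.04163 mg/L.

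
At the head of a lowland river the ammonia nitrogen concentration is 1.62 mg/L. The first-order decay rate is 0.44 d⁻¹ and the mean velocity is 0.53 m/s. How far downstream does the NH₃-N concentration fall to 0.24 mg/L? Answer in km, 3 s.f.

From C = C₀·e^(−kt), t = ln(C₀/C)/k = ln(1.62/0.24)/0.44 = 1.91/0.44 = 4.34 d.
Distance = v·t = 0.53 m/s × 3.75e+05 s = 1.987e+05 m = 198.7 km.

199 km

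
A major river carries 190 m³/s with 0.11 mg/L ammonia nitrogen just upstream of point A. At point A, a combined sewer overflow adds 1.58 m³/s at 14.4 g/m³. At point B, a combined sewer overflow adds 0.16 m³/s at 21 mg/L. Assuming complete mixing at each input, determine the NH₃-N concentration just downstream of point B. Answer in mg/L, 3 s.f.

0.245 mg/L

After input A: C = (190·0.11 + 1.58·14.4) / 191.6 = 0.2279 mg/L.
After input B: C = (191.6·0.2279 + 0.16·21) / 191.7 = 0.2452 mg/L.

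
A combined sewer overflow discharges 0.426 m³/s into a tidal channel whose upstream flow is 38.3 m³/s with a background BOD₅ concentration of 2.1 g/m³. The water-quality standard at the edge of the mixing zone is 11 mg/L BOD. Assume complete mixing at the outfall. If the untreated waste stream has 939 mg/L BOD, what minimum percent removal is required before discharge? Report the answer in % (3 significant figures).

13.6 %

Mass balance: 11·38.73 = 0.426·Cₑ + 38.3·2.1.
Cₑ = (426 − 80.43) / 0.426 = 811.2 mg/L.
Required removal = 1 − 811.2/939 = 13.61 %.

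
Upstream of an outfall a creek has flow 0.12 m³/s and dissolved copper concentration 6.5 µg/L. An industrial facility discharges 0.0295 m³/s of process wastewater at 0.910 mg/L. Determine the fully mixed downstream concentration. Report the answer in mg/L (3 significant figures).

0.185 mg/L

6.5 µg/L = 0.0065 mg/L.
By mass balance at complete mixing, C = (0.0295·0.91 + 0.12·0.0065) / (0.0295 + 0.12) = 0.02763/0.1495 = 0.1848 mg/L.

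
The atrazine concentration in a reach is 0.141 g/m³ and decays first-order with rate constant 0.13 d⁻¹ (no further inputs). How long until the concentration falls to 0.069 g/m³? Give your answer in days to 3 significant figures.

5.50 d

t = ln(C₀/C)/k = ln(0.141/0.069)/0.13 = 0.7147/0.13 = 5.497 d.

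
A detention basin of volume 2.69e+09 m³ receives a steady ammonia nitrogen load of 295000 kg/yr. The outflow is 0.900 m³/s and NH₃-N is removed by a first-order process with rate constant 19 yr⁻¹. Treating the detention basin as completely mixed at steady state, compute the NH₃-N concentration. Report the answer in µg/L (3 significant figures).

5.77 µg/L

Outflow Q = 0.900 m³/s × 3.156e+07 s/yr = 2.84e+07 m³/yr.
Steady-state CSTR mass balance: W = Q·C + k·V·C, so C = W/(Q + kV).
Q + kV = 2.84e+07 + 19·2.69e+09 = 5.114e+10 m³/yr.
C = 295000/5.114e+10 = 5.769e-06 kg/m³ = 0.005769 mg/L = 5.769 µg/L.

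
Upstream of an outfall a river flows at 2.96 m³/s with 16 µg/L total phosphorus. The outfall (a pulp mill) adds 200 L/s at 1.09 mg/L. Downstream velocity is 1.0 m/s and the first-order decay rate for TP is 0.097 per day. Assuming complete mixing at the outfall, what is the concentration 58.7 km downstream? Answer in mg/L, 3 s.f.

0.0786 mg/L

200 L/s = 0.2 m³/s.
16 µg/L = 0.016 mg/L.
After complete mixing, C₀ = (0.2·1.09 + 2.96·0.016) / 3.16 = 0.08397 mg/L.
Travel time t = 5.87e+04 m / 1.0 m/s = 5.87e+04 s = 0.6794 d.
C = 0.08397·exp(−0.097·0.6794) = 0.08397·0.9362 = 0.07862 mg/L.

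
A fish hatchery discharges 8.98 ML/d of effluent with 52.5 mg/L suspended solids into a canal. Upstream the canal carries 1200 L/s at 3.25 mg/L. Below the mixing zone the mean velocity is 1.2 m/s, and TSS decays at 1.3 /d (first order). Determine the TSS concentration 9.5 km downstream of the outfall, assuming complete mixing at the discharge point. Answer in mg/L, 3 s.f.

6.37 mg/L

8.98 ML/d = 0.1039 m³/s.
1200 L/s = 1.2 m³/s.
After complete mixing, C₀ = (0.1039·52.5 + 1.2·3.25) / 1.304 = 7.176 mg/L.
Travel time t = 9500 m / 1.2 m/s = 7917 s = 0.09163 d.
C = 7.176·exp(−1.3·0.09163) = 7.176·0.8877 = 6.37 mg/L.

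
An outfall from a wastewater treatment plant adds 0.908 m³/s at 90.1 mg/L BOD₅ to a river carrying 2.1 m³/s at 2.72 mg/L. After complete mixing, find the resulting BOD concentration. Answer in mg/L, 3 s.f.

Conservation of mass across the mixing zone: C = (0.908·90.1 + 2.1·2.72) / (0.908 + 2.1) = 87.52/3.008 = 29.1 mg/L.

29.1 mg/L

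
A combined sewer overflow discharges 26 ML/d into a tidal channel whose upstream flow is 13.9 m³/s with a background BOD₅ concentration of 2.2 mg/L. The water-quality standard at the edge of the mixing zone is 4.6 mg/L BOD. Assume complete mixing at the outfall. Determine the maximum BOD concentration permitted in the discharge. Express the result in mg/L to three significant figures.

26 ML/d = 0.3009 m³/s.
Mass balance: 4.6·14.2 = 0.3009·Cₑ + 13.9·2.2.
Cₑ = (65.32 − 30.58) / 0.3009 = 115.5 mg/L.

115 mg/L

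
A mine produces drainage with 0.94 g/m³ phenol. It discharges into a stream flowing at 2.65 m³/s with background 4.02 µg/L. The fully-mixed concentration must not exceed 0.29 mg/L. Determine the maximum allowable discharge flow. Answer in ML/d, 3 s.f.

101 ML/d

4.02 µg/L = 0.00402 mg/L.
Mass balance at complete mixing: C_std·(Q_w + Q_r) = Q_w·C_e + Q_r·C_b.
Rearranging, Q_w = Q_r·(C_std − C_b)/(C_e − C_std) = 2.65·(0.29 − 0.00402) / (0.94 − 0.29) = 1.166 m³/s.
= 100.7 ML/d.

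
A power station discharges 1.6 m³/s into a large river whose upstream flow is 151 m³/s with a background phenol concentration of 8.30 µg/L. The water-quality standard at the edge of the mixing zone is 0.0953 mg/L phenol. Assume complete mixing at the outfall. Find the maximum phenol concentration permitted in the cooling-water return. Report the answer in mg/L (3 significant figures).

8.31 mg/L

8.30 µg/L = 0.0083 mg/L.
Mass balance: 0.0953·152.6 = 1.6·Cₑ + 151·0.0083.
Cₑ = (14.54 − 1.253) / 1.6 = 8.306 mg/L.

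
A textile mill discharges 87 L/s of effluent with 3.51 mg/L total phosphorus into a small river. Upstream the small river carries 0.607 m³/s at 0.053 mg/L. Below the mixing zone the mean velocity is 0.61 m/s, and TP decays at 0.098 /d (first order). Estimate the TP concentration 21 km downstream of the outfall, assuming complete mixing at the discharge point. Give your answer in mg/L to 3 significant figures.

0.468 mg/L

87 L/s = 0.087 m³/s.
After complete mixing, C₀ = (0.087·3.51 + 0.607·0.053) / 0.694 = 0.4864 mg/L.
Travel time t = 2.1e+04 m / 0.61 m/s = 3.443e+04 s = 0.3985 d.
C = 0.4864·exp(−0.098·0.3985) = 0.4864·0.9617 = 0.4677 mg/L.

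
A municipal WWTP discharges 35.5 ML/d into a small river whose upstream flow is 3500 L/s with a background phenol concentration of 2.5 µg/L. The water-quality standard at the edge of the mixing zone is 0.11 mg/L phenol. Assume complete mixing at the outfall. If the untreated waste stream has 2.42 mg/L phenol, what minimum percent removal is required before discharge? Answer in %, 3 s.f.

57.6 %

35.5 ML/d = 0.4109 m³/s.
3500 L/s = 3.5 m³/s.
2.5 µg/L = 0.0025 mg/L.
Mass balance: 0.11·3.911 = 0.4109·Cₑ + 3.5·0.0025.
Cₑ = (0.4302 − 0.00875) / 0.4109 = 1.026 mg/L.
Required removal = 1 − 1.026/2.42 = 57.61 %.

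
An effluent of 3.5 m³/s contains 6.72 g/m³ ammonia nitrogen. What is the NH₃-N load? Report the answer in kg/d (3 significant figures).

2030 kg/d

Mass flux = Q·C = 3.5 m³/s × 6.72 g/m³ = 23.52 g/s.
= 23.52 g/s × 86.4 = 2032 kg/d.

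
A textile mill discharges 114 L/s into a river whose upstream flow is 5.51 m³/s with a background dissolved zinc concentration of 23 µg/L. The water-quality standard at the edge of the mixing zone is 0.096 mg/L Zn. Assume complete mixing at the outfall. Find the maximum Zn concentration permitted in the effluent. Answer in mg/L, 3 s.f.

114 L/s = 0.114 m³/s.
23 µg/L = 0.023 mg/L.
Mass balance: 0.096·5.624 = 0.114·Cₑ + 5.51·0.023.
Cₑ = (0.5399 − 0.1267) / 0.114 = 3.624 mg/L.

3.62 mg/L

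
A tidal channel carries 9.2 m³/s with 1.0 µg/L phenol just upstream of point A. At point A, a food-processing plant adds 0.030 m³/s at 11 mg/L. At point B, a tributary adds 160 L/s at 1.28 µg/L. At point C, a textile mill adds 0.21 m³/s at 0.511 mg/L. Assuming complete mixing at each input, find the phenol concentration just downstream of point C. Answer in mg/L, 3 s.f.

0.0465 mg/L

1.0 µg/L = 0.001 mg/L.
After input A: C = (9.2·0.001 + 0.03·11) / 9.23 = 0.03675 mg/L.
160 L/s = 0.16 m³/s.
1.28 µg/L = 0.00128 mg/L.
After input B: C = (9.23·0.03675 + 0.16·0.00128) / 9.39 = 0.03615 mg/L.
After input C: C = (9.39·0.03615 + 0.21·0.511) / 9.6 = 0.04653 mg/L.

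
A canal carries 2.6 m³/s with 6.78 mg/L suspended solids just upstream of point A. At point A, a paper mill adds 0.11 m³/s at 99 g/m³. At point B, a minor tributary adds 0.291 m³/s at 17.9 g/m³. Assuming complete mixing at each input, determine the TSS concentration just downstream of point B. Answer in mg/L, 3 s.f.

After input A: C = (2.6·6.78 + 0.11·99) / 2.71 = 10.52 mg/L.
After input B: C = (2.71·10.52 + 0.291·17.9) / 3.001 = 11.24 mg/L.

11.2 mg/L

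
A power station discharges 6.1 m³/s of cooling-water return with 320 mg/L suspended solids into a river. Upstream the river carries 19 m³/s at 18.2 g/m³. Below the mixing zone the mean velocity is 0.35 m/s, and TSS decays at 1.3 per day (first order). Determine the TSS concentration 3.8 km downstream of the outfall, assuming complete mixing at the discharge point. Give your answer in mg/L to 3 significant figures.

77.7 mg/L

After complete mixing, C₀ = (6.1·320 + 19·18.2) / 25.1 = 91.55 mg/L.
Travel time t = 3800 m / 0.35 m/s = 1.086e+04 s = 0.1257 d.
C = 91.55·exp(−1.3·0.1257) = 91.55·0.8493 = 77.75 mg/L.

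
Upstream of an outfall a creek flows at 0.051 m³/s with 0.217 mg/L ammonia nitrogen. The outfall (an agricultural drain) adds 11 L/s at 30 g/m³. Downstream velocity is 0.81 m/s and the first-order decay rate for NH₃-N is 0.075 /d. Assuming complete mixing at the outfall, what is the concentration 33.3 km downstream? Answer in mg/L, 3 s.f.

5.31 mg/L

11 L/s = 0.011 m³/s.
After complete mixing, C₀ = (0.011·30 + 0.051·0.217) / 0.062 = 5.501 mg/L.
Travel time t = 3.33e+04 m / 0.81 m/s = 4.111e+04 s = 0.4758 d.
C = 5.501·exp(−0.075·0.4758) = 5.501·0.9649 = 5.308 mg/L.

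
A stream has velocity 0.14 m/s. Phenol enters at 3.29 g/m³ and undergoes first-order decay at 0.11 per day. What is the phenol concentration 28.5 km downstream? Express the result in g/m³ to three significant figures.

2.54 g/m³

Travel time t = 28.5 km / 0.14 m/s = 2.85e+04/0.14 = 2.036e+05 s = 2.356 d.
First-order decay: C = 3.29·exp(−0.11·2.356) = 3.29·0.7717 = 2.539 g/m³.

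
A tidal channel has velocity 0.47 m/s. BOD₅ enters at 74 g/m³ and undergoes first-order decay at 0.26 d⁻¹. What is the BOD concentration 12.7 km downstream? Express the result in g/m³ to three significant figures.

68.2 g/m³

Travel time t = 12.7 km / 0.47 m/s = 1.27e+04/0.47 = 2.702e+04 s = 0.3127 d.
First-order decay: C = 74·exp(−0.26·0.3127) = 74·0.9219 = 68.22 g/m³.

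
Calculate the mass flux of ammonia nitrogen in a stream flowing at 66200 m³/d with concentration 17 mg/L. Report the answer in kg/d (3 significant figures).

66200 m³/d = 0.7662 m³/s.
Mass flux = Q·C = 0.7662 m³/s × 17 g/m³ = 13.03 g/s.
= 13.03 g/s × 86.4 = 1125 kg/d.

1130 kg/d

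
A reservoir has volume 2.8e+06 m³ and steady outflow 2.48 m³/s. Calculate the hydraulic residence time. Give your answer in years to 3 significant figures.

0.0358 yr

Q = 2.48 m³/s × 3.156e+07 s/yr = 7.826e+07 m³/yr.
Hydraulic residence time τ = V/Q = 2.8e+06/7.826e+07 = 0.03578 yr.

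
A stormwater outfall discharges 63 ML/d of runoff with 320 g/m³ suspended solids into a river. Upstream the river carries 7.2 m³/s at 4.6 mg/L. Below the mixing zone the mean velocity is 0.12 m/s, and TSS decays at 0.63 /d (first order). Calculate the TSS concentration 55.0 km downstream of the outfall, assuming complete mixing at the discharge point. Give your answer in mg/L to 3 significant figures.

1.19 mg/L

63 ML/d = 0.7292 m³/s.
After complete mixing, C₀ = (0.7292·320 + 7.2·4.6) / 7.929 = 33.6 mg/L.
Travel time t = 5.5e+04 m / 0.12 m/s = 4.583e+05 s = 5.305 d.
C = 33.6·exp(−0.63·5.305) = 33.6·0.03537 = 1.188 mg/L.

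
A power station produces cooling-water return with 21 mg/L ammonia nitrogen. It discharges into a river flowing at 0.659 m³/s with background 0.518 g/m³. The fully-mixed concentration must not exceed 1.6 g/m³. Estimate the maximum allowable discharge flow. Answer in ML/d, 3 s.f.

Mass balance at complete mixing: C_std·(Q_w + Q_r) = Q_w·C_e + Q_r·C_b.
Rearranging, Q_w = Q_r·(C_std − C_b)/(C_e − C_std) = 0.659·(1.6 − 0.518) / (21 − 1.6) = 0.03675 m³/s.
= 3.176 ML/d.

3.18 ML/d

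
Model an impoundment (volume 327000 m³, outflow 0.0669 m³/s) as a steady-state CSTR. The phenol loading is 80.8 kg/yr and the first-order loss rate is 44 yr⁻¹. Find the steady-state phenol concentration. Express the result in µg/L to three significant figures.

Outflow Q = 0.0669 m³/s × 3.156e+07 s/yr = 2.111e+06 m³/yr.
Steady-state CSTR mass balance: W = Q·C + k·V·C, so C = W/(Q + kV).
Q + kV = 2.111e+06 + 44·327000 = 1.65e+07 m³/yr.
C = 80.8/1.65e+07 = 4.897e-06 kg/m³ = 0.004897 mg/L = 4.897 µg/L.

4.90 µg/L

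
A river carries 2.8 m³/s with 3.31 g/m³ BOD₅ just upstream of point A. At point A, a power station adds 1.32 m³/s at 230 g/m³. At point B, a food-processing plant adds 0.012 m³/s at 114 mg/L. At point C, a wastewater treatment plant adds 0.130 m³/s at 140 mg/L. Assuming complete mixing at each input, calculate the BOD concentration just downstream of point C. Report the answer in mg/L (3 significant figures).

After input A: C = (2.8·3.31 + 1.32·230) / 4.12 = 75.94 mg/L.
After input B: C = (4.12·75.94 + 0.012·114) / 4.132 = 76.05 mg/L.
After input C: C = (4.132·76.05 + 0.13·140) / 4.262 = 78 mg/L.

78.0 mg/L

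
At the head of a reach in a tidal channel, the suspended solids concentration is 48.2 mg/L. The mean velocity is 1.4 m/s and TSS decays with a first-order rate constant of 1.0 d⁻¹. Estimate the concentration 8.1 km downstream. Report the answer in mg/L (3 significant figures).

Travel time t = 8.1 km / 1.4 m/s = 8100/1.4 = 5786 s = 0.06696 d.
First-order decay: C = 48.2·exp(−1.0·0.06696) = 48.2·0.9352 = 45.08 mg/L.

45.1 mg/L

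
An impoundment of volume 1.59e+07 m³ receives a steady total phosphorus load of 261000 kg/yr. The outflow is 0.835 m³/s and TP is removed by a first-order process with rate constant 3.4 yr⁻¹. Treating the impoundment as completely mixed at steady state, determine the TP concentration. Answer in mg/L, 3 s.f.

3.25 mg/L

Outflow Q = 0.835 m³/s × 3.156e+07 s/yr = 2.635e+07 m³/yr.
Steady-state CSTR mass balance: W = Q·C + k·V·C, so C = W/(Q + kV).
Q + kV = 2.635e+07 + 3.4·1.59e+07 = 8.041e+07 m³/yr.
C = 261000/8.041e+07 = 0.003246 kg/m³ = 3.246 mg/L.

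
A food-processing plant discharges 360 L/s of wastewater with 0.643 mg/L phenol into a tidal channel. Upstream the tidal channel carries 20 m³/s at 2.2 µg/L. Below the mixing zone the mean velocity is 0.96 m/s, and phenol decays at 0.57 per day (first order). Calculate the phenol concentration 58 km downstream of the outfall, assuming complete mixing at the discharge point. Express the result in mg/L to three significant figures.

0.00908 mg/L

360 L/s = 0.36 m³/s.
2.2 µg/L = 0.0022 mg/L.
After complete mixing, C₀ = (0.36·0.643 + 20·0.0022) / 20.36 = 0.01353 mg/L.
Travel time t = 5.8e+04 m / 0.96 m/s = 6.042e+04 s = 0.6993 d.
C = 0.01353·exp(−0.57·0.6993) = 0.01353·0.6713 = 0.009083 mg/L.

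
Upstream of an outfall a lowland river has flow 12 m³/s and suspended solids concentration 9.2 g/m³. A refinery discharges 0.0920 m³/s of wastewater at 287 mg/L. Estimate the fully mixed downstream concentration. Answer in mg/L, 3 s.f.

Conservation of mass across the mixing zone: C = (0.092·287 + 12·9.2) / (0.092 + 12) = 136.8/12.09 = 11.31 mg/L.

11.3 mg/L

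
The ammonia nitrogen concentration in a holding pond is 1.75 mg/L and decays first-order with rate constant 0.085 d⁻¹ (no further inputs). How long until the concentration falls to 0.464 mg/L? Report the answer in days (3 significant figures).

t = ln(C₀/C)/k = ln(1.75/0.464)/0.085 = 1.327/0.085 = 15.62 d.

15.6 d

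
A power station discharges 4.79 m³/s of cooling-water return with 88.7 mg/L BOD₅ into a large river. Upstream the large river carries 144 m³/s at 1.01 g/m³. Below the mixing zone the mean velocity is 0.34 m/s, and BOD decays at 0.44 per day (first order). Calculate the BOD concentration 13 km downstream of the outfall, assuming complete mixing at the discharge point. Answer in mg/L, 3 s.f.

After complete mixing, C₀ = (4.79·88.7 + 144·1.01) / 148.8 = 3.833 mg/L.
Travel time t = 1.3e+04 m / 0.34 m/s = 3.824e+04 s = 0.4425 d.
C = 3.833·exp(−0.44·0.4425) = 3.833·0.8231 = 3.155 mg/L.

3.15 mg/L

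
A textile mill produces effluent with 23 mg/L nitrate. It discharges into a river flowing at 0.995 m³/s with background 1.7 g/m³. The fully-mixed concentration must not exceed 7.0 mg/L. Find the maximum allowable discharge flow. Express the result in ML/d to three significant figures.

Mass balance at complete mixing: C_std·(Q_w + Q_r) = Q_w·C_e + Q_r·C_b.
Rearranging, Q_w = Q_r·(C_std − C_b)/(C_e − C_std) = 0.995·(7 − 1.7) / (23 − 7) = 0.3296 m³/s.
= 28.48 ML/d.

28.5 ML/d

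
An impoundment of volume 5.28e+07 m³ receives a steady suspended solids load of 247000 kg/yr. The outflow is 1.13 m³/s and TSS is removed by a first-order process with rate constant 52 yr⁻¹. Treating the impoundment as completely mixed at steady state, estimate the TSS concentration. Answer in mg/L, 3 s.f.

Outflow Q = 1.13 m³/s × 3.156e+07 s/yr = 3.566e+07 m³/yr.
Steady-state CSTR mass balance: W = Q·C + k·V·C, so C = W/(Q + kV).
Q + kV = 3.566e+07 + 52·5.28e+07 = 2.781e+09 m³/yr.
C = 247000/2.781e+09 = 8.881e-05 kg/m³ = 0.08881 mg/L.

0.0888 mg/L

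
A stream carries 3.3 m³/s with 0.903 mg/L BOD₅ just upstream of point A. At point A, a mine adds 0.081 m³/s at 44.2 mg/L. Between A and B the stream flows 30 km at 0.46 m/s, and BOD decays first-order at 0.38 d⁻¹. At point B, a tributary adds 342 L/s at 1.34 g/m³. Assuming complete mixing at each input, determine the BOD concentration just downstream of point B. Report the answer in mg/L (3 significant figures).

1.45 mg/L

After input A: C = (3.3·0.903 + 0.081·44.2) / 3.381 = 1.94 mg/L.
Over the 30 km reach to input B (t = 6.522e+04 s = 0.7548 d), decay gives C = 1.94·exp(−0.38·0.7548) = 1.456 mg/L.
342 L/s = 0.342 m³/s.
After input B: C = (3.381·1.456 + 0.342·1.34) / 3.723 = 1.446 mg/L.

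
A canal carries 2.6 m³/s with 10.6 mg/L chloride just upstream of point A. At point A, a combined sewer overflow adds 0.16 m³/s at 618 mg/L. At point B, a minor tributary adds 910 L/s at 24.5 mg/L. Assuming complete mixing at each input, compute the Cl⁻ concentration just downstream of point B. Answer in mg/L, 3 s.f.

After input A: C = (2.6·10.6 + 0.16·618) / 2.76 = 45.81 mg/L.
910 L/s = 0.91 m³/s.
After input B: C = (2.76·45.81 + 0.91·24.5) / 3.67 = 40.53 mg/L.

40.5 mg/L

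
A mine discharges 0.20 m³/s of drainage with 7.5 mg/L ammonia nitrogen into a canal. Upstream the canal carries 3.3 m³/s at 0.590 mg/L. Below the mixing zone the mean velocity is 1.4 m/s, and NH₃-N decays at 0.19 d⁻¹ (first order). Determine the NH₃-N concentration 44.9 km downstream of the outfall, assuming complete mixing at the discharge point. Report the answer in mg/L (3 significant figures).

0.918 mg/L

After complete mixing, C₀ = (0.2·7.5 + 3.3·0.59) / 3.5 = 0.9849 mg/L.
Travel time t = 4.49e+04 m / 1.4 m/s = 3.207e+04 s = 0.3712 d.
C = 0.9849·exp(−0.19·0.3712) = 0.9849·0.9319 = 0.9178 mg/L.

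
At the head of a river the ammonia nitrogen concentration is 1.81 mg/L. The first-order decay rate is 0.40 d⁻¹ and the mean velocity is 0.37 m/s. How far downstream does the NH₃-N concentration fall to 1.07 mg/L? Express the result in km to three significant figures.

From C = C₀·e^(−kt), t = ln(C₀/C)/k = ln(1.81/1.07)/0.40 = 0.5257/0.40 = 1.314 d.
Distance = v·t = 0.37 m/s × 1.135e+05 s = 4.201e+04 m = 42.01 km.

42.0 km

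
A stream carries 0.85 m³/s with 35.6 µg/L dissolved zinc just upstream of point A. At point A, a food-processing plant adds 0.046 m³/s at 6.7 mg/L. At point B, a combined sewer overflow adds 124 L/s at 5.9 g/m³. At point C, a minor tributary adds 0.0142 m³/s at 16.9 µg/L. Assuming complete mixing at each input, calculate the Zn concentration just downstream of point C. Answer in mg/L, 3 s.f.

1.03 mg/L

35.6 µg/L = 0.0356 mg/L.
After input A: C = (0.85·0.0356 + 0.046·6.7) / 0.896 = 0.3777 mg/L.
124 L/s = 0.124 m³/s.
After input B: C = (0.896·0.3777 + 0.124·5.9) / 1.02 = 1.049 mg/L.
16.9 µg/L = 0.0169 mg/L.
After input C: C = (1.02·1.049 + 0.0142·0.0169) / 1.034 = 1.035 mg/L.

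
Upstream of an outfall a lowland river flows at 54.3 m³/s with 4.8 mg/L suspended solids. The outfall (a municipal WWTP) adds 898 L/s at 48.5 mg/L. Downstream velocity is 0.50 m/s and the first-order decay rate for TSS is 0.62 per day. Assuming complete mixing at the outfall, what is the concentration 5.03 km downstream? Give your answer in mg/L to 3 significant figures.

5.13 mg/L

898 L/s = 0.898 m³/s.
After complete mixing, C₀ = (0.898·48.5 + 54.3·4.8) / 55.2 = 5.511 mg/L.
Travel time t = 5030 m / 0.50 m/s = 1.006e+04 s = 0.1164 d.
C = 5.511·exp(−0.62·0.1164) = 5.511·0.9304 = 5.127 mg/L.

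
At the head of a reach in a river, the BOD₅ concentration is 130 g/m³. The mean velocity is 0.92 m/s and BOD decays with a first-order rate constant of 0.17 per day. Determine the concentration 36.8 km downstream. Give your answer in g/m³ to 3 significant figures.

Travel time t = 36.8 km / 0.92 m/s = 3.68e+04/0.92 = 4e+04 s = 0.463 d.
First-order decay: C = 130·exp(−0.17·0.463) = 130·0.9243 = 120.2 g/m³.

120 g/m³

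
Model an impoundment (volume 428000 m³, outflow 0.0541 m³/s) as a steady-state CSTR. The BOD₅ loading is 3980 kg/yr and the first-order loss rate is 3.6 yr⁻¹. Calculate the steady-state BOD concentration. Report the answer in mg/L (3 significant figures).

1.23 mg/L

Outflow Q = 0.0541 m³/s × 3.156e+07 s/yr = 1.707e+06 m³/yr.
Steady-state CSTR mass balance: W = Q·C + k·V·C, so C = W/(Q + kV).
Q + kV = 1.707e+06 + 3.6·428000 = 3.248e+06 m³/yr.
C = 3980/3.248e+06 = 0.001225 kg/m³ = 1.225 mg/L.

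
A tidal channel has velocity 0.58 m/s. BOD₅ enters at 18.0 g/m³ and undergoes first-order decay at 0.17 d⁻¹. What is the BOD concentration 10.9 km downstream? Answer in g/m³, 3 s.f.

17.3 g/m³

Travel time t = 10.9 km / 0.58 m/s = 1.09e+04/0.58 = 1.879e+04 s = 0.2175 d.
First-order decay: C = 18.0·exp(−0.17·0.2175) = 18.0·0.9637 = 17.35 g/m³.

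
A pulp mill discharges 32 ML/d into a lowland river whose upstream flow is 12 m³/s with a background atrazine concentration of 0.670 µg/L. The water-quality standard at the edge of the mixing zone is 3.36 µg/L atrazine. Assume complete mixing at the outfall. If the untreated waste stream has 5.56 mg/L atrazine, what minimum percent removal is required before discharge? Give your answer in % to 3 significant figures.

32 ML/d = 0.3704 m³/s.
0.670 µg/L = 0.00067 mg/L.
3.36 µg/L = 0.00336 mg/L.
Mass balance: 0.00336·12.37 = 0.3704·Cₑ + 12·0.00067.
Cₑ = (0.04156 − 0.00804) / 0.3704 = 0.09052 mg/L.
Required removal = 1 − 0.09052/5.56 = 98.37 %.

98.4 %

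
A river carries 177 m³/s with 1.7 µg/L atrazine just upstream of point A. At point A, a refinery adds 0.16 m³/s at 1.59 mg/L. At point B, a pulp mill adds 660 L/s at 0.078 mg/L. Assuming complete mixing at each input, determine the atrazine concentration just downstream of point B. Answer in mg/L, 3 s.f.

1.7 µg/L = 0.0017 mg/L.
After input A: C = (177·0.0017 + 0.16·1.59) / 177.2 = 0.003134 mg/L.
660 L/s = 0.66 m³/s.
After input B: C = (177.2·0.003134 + 0.66·0.078) / 177.8 = 0.003412 mg/L.

0.00341 mg/L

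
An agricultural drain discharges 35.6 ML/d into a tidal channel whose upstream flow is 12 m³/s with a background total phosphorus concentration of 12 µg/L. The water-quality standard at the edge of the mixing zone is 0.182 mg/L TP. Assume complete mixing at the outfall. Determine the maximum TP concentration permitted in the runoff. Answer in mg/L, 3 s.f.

35.6 ML/d = 0.412 m³/s.
12 µg/L = 0.012 mg/L.
Mass balance: 0.182·12.41 = 0.412·Cₑ + 12·0.012.
Cₑ = (2.259 − 0.144) / 0.412 = 5.133 mg/L.

5.13 mg/L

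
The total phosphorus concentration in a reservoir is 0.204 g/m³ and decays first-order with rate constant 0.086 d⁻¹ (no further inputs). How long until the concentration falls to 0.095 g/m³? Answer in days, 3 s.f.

8.89 d

t = ln(C₀/C)/k = ln(0.204/0.095)/0.086 = 0.7642/0.086 = 8.887 d.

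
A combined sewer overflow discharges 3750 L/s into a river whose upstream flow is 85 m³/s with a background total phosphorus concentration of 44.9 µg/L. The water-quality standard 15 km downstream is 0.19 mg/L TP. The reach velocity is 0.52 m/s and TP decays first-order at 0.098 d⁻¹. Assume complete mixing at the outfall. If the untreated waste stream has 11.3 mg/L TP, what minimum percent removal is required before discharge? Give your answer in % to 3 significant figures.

3750 L/s = 3.75 m³/s.
44.9 µg/L = 0.0449 mg/L.
Travel time to the compliance point: t = 1.5e+04/0.52 = 2.885e+04 s = 0.3339 d; decay factor exp(−0.098·0.3339) = 0.9678.
So the concentration just after mixing may be at most 0.19/0.9678 = 0.1963 mg/L.
Mass balance: 0.1963·88.75 = 3.75·Cₑ + 85·0.0449.
Cₑ = (17.42 − 3.817) / 3.75 = 3.628 mg/L.
Required removal = 1 − 3.628/11.3 = 67.89 %.

67.9 %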